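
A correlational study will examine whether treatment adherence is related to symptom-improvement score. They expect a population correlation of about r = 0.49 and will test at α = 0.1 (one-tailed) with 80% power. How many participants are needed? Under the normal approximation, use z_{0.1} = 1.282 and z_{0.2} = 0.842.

n = 19

Fisher's z: C = ½·ln((1+r)/(1−r)) = ½·ln(2.9216) = 0.5361.
n = ((z_{α} + z_β)/C)² + 3.
(1.282 + 0.842) / 0.5361 = 2.124 / 0.5361 = 3.962.
n = 3.962² + 3 = 15.70 + 3 = 18.7.
Round up.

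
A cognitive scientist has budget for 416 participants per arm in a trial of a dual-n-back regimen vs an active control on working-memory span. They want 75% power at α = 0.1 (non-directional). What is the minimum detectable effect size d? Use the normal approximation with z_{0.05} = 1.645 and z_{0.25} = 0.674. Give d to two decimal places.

For two independent groups of n = 416 each: d_min = (z_{α/2} + z_β)·√(2/n).
z-sum = 1.645 + 0.674 = 2.319.
d_min = 2.319 × √(2/416) = 2.319 × 0.0693 = 0.161.

d_min ≈ 0.16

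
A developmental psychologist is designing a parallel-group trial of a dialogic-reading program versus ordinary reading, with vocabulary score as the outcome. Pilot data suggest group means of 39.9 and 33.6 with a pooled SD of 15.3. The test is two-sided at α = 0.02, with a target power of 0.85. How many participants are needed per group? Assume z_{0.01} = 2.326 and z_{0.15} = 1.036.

Cohen's d = |M₁ − M₂| / SD_pooled = |39.9 − 33.6| / 15.3 = 6.3 / 15.3 = 0.412.
For two independent groups with equal n: n = 2·((z_{α/2} + z_β) / d)².
z_{α/2} + z_β = 2.326 + 1.036 = 3.362.
n = 2 × (3.362 / 0.412)² = 2 × 8.160² = 2 × 66.59 = 133.2.
Round up to the next whole participant.

n = 134 per group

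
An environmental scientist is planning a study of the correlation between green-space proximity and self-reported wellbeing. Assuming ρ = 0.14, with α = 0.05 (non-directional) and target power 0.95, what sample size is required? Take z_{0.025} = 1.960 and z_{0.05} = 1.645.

Fisher's z: C = ½·ln((1+r)/(1−r)) = ½·ln(1.3256) = 0.1409.
n = ((z_{α/2} + z_β)/C)² + 3.
(1.960 + 1.645) / 0.1409 = 3.605 / 0.1409 = 25.586.
n = 25.586² + 3 = 654.62 + 3 = 657.6.
Round up.

n = 658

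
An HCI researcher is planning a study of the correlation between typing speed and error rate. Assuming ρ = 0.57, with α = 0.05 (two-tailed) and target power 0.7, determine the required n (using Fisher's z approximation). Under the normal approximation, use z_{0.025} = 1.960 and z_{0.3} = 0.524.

n = 18

Fisher's z: C = ½·ln((1+r)/(1−r)) = ½·ln(3.6512) = 0.6475.
n = ((z_{α/2} + z_β)/C)² + 3.
(1.960 + 0.524) / 0.6475 = 2.484 / 0.6475 = 3.836.
n = 3.836² + 3 = 14.72 + 3 = 17.7.
Round up.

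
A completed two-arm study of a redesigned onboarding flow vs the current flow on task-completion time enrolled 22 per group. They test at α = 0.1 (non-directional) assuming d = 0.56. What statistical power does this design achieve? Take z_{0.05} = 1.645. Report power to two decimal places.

For two equal groups, power = Φ(d·√(n/2) − z_{α/2}).
d·√(n/2) = 0.56 × √(22/2) = 0.56 × 3.317 = 1.857.
z_β = 1.857 − 1.645 = 0.212.
Power = Φ(0.212) = 0.584.

power ≈ 0.58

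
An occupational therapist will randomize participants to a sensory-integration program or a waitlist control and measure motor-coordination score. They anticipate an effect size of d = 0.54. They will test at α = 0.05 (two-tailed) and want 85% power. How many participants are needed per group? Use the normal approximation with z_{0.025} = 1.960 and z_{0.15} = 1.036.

For two independent groups with equal n: n = 2·((z_{α/2} + z_β) / d)².
z_{α/2} + z_β = 1.960 + 1.036 = 2.996.
n = 2 × (2.996 / 0.54)² = 2 × 5.548² = 2 × 30.78 = 61.6.
Round up to the next whole participant.

n = 62 per group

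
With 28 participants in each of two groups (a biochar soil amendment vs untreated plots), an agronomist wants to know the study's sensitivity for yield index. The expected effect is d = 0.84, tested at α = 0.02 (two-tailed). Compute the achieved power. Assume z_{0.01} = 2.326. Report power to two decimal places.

For two equal groups, power = Φ(d·√(n/2) − z_{α/2}).
d·√(n/2) = 0.84 × √(28/2) = 0.84 × 3.742 = 3.143.
z_β = 3.143 − 2.326 = 0.817.
Power = Φ(0.817) = 0.793.

power ≈ 0.79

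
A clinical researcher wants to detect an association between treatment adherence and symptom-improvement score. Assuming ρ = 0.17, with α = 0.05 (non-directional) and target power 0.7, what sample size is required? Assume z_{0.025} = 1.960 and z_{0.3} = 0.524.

Fisher's z: C = ½·ln((1+r)/(1−r)) = ½·ln(1.4096) = 0.1717.
n = ((z_{α/2} + z_β)/C)² + 3.
(1.960 + 0.524) / 0.1717 = 2.484 / 0.1717 = 14.467.
n = 14.467² + 3 = 209.30 + 3 = 212.3.
Round up.

n = 213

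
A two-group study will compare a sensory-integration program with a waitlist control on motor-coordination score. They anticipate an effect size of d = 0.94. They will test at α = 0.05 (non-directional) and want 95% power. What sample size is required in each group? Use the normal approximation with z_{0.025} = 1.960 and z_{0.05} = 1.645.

For two independent groups with equal n: n = 2·((z_{α/2} + z_β) / d)².
z_{α/2} + z_β = 1.960 + 1.645 = 3.605.
n = 2 × (3.605 / 0.94)² = 2 × 3.835² = 2 × 14.71 = 29.4.
Round up to the next whole participant.

n = 30 per group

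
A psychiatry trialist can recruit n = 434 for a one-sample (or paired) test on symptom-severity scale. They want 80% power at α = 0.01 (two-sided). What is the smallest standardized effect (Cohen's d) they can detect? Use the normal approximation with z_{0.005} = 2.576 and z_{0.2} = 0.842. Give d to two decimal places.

d_min ≈ 0.16

For a single sample (or paired design) of n = 434: d_min = (z_{α/2} + z_β)/√n.
z-sum = 2.576 + 0.842 = 3.418.
d_min = 3.418 / √434 = 3.418 / 20.833 = 0.164.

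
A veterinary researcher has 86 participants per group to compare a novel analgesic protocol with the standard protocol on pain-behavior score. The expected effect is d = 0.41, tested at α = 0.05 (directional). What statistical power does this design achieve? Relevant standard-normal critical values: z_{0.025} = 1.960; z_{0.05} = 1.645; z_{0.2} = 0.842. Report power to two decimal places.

For two equal groups, power = Φ(d·√(n/2) − z_{α}).
d·√(n/2) = 0.41 × √(86/2) = 0.41 × 6.557 = 2.689.
z_β = 2.689 − 1.645 = 1.044.
Power = Φ(1.044) = 0.852.

power ≈ 0.85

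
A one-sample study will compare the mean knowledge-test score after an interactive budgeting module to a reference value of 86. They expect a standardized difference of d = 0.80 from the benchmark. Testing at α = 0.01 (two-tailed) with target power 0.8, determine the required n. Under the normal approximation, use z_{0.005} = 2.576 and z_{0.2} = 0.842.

For a one-sample test: n = ((z_{α/2} + z_β) / d)².
z_{α/2} + z_β = 2.576 + 0.842 = 3.418.
n = (3.418 / 0.80)² = 4.272² = 18.25.
Round up.

n = 19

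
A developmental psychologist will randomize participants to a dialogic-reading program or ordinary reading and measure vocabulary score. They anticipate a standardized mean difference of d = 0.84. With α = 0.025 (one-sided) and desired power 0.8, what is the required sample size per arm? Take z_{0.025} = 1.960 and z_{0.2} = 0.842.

For two independent groups with equal n: n = 2·((z_{α} + z_β) / d)².
z_{α} + z_β = 1.960 + 0.842 = 2.802.
n = 2 × (2.802 / 0.84)² = 2 × 3.336² = 2 × 11.13 = 22.3.
Round up to the next whole participant.

n = 23 per group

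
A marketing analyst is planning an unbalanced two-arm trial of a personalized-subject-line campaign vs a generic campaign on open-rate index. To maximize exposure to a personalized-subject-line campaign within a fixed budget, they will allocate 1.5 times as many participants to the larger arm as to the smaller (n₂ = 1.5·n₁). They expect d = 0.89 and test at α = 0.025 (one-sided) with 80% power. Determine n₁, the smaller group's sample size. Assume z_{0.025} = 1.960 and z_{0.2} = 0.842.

n₁ = 17

With allocation ratio k = n₂/n₁ = 1.5, Var(x̄₁−x̄₂) = σ²(1/n₁ + 1/(k·n₁)) = σ²·(k+1)/(k·n₁).
So n₁ = (1 + 1/k)·((z_{α} + z_β)/d)² = 1.667 × (2.802/0.89)².
n₁ = 1.667 × 9.91 = 16.5.
Round up: n₁ = 17, giving n₂ = ⌈1.5 × 17⌉ = ⌈25.5⌉ = 26.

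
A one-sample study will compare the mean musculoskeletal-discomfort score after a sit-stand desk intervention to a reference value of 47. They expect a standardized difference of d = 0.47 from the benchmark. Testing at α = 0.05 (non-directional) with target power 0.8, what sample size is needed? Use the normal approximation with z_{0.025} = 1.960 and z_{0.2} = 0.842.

For a one-sample test: n = ((z_{α/2} + z_β) / d)².
z_{α/2} + z_β = 1.960 + 0.842 = 2.802.
n = (2.802 / 0.47)² = 5.962² = 35.54.
Round up.

n = 36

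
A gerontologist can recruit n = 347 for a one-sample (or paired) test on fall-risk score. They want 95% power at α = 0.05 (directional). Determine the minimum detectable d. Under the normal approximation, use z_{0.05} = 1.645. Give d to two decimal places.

For a single sample (or paired design) of n = 347: d_min = (z_{α} + z_β)/√n.
z-sum = 1.645 + 1.645 = 3.290.
d_min = 3.290 / √347 = 3.290 / 18.628 = 0.177.

d_min ≈ 0.18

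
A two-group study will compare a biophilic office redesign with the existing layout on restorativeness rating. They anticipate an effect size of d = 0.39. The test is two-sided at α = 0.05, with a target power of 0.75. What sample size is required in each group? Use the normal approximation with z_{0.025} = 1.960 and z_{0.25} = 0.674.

For two independent groups with equal n: n = 2·((z_{α/2} + z_β) / d)².
z_{α/2} + z_β = 1.960 + 0.674 = 2.634.
n = 2 × (2.634 / 0.39)² = 2 × 6.754² = 2 × 45.61 = 91.2.
Round up to the next whole participant.

n = 92 per group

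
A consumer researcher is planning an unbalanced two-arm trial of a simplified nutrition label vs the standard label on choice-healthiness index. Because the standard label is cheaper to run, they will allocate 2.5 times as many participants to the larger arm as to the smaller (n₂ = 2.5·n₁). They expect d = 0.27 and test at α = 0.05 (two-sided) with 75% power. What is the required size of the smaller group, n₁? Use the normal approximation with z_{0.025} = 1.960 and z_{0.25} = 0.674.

n₁ = 134

With allocation ratio k = n₂/n₁ = 2.5, Var(x̄₁−x̄₂) = σ²(1/n₁ + 1/(k·n₁)) = σ²·(k+1)/(k·n₁).
So n₁ = (1 + 1/k)·((z_{α/2} + z_β)/d)² = 1.400 × (2.634/0.27)².
n₁ = 1.400 × 95.17 = 133.2.
Round up: n₁ = 134, giving n₂ = 2.5 × 134 = 335.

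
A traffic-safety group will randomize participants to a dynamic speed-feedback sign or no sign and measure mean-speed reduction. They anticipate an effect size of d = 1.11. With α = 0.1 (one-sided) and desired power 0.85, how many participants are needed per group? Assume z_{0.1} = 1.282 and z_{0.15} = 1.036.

n = 9 per group

For two independent groups with equal n: n = 2·((z_{α} + z_β) / d)².
z_{α} + z_β = 1.282 + 1.036 = 2.318.
n = 2 × (2.318 / 1.11)² = 2 × 2.088² = 2 × 4.36 = 8.7.
Round up to the next whole participant.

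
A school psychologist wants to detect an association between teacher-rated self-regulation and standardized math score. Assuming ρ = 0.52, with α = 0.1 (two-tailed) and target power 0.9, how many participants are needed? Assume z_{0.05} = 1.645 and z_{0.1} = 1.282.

n = 29

Fisher's z: C = ½·ln((1+r)/(1−r)) = ½·ln(3.1667) = 0.5763.
n = ((z_{α/2} + z_β)/C)² + 3.
(1.645 + 1.282) / 0.5763 = 2.927 / 0.5763 = 5.079.
n = 5.079² + 3 = 25.80 + 3 = 28.8.
Round up.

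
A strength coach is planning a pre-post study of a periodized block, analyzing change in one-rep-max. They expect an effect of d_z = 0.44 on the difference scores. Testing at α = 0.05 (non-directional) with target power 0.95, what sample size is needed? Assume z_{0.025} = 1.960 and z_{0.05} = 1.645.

n = 68 pairs

For a paired (one-sample on differences) test: n = ((z_{α/2} + z_β) / d)².
z_{α/2} + z_β = 1.960 + 1.645 = 3.605.
n = (3.605 / 0.44)² = 8.193² = 67.13.
Round up.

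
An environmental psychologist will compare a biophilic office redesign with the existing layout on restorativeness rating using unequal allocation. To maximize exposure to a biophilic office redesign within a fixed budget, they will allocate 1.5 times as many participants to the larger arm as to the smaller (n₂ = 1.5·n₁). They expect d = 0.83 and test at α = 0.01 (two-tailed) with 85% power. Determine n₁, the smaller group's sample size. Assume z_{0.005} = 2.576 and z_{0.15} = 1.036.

n₁ = 32

With allocation ratio k = n₂/n₁ = 1.5, Var(x̄₁−x̄₂) = σ²(1/n₁ + 1/(k·n₁)) = σ²·(k+1)/(k·n₁).
So n₁ = (1 + 1/k)·((z_{α/2} + z_β)/d)² = 1.667 × (3.612/0.83)².
n₁ = 1.667 × 18.94 = 31.6.
Round up: n₁ = 32, giving n₂ = 1.5 × 32 = 48.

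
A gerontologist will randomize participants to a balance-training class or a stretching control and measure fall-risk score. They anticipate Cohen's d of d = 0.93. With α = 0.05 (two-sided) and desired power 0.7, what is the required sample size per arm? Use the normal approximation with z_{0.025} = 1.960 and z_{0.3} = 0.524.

n = 15 per group

For two independent groups with equal n: n = 2·((z_{α/2} + z_β) / d)².
z_{α/2} + z_β = 1.960 + 0.524 = 2.484.
n = 2 × (2.484 / 0.93)² = 2 × 2.671² = 2 × 7.13 = 14.3.
Round up to the next whole participant.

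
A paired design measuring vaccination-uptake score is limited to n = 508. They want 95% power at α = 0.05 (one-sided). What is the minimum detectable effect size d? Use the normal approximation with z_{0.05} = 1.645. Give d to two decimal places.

d_min ≈ 0.15

For a single sample (or paired design) of n = 508: d_min = (z_{α} + z_β)/√n.
z-sum = 1.645 + 1.645 = 3.290.
d_min = 3.290 / √508 = 3.290 / 22.539 = 0.146.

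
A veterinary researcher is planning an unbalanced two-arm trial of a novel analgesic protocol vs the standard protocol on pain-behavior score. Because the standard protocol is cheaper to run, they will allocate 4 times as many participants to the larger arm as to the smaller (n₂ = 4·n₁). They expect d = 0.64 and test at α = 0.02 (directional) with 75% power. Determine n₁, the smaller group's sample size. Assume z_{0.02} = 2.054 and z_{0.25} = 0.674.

n₁ = 23

With allocation ratio k = n₂/n₁ = 4, Var(x̄₁−x̄₂) = σ²(1/n₁ + 1/(k·n₁)) = σ²·(k+1)/(k·n₁).
So n₁ = (1 + 1/k)·((z_{α} + z_β)/d)² = 1.250 × (2.728/0.64)².
n₁ = 1.250 × 18.17 = 22.7.
Round up: n₁ = 23, giving n₂ = 4 × 23 = 92.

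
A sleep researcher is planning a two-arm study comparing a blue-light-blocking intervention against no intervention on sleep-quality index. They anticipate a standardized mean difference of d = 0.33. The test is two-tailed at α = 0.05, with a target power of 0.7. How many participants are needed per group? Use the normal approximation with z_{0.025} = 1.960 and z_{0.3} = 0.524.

n = 114 per group

For two independent groups with equal n: n = 2·((z_{α/2} + z_β) / d)².
z_{α/2} + z_β = 1.960 + 0.524 = 2.484.
n = 2 × (2.484 / 0.33)² = 2 × 7.527² = 2 × 56.66 = 113.3.
Round up to the next whole participant.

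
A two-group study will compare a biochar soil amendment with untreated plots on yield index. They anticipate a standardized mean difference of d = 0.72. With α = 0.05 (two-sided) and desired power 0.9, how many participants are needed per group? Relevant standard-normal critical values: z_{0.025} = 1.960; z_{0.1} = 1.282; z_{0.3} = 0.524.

n = 41 per group

For two independent groups with equal n: n = 2·((z_{α/2} + z_β) / d)².
z_{α/2} + z_β = 1.960 + 1.282 = 3.242.
n = 2 × (3.242 / 0.72)² = 2 × 4.503² = 2 × 20.28 = 40.6.
Round up to the next whole participant.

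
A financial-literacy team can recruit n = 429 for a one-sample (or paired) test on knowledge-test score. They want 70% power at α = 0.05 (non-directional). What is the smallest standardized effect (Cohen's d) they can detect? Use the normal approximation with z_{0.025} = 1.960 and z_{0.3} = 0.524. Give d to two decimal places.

For a single sample (or paired design) of n = 429: d_min = (z_{α/2} + z_β)/√n.
z-sum = 1.960 + 0.524 = 2.484.
d_min = 2.484 / √429 = 2.484 / 20.712 = 0.120.

d_min ≈ 0.12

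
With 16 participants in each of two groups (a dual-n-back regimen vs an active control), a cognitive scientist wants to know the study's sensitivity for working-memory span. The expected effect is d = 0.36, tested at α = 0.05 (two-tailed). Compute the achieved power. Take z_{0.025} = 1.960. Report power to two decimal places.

power ≈ 0.17

For two equal groups, power = Φ(d·√(n/2) − z_{α/2}).
d·√(n/2) = 0.36 × √(16/2) = 0.36 × 2.828 = 1.018.
z_β = 1.018 − 1.960 = -0.942.
Power = Φ(-0.942) = 0.173.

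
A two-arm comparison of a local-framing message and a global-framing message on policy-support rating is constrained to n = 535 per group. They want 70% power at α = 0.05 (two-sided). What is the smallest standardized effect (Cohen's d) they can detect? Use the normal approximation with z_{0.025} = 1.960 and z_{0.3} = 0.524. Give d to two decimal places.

For two independent groups of n = 535 each: d_min = (z_{α/2} + z_β)·√(2/n).
z-sum = 1.960 + 0.524 = 2.484.
d_min = 2.484 × √(2/535) = 2.484 × 0.0611 = 0.152.

d_min ≈ 0.15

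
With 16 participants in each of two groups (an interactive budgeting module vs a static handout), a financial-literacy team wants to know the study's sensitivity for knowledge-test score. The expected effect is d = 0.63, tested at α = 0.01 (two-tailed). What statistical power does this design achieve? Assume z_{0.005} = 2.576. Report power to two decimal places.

For two equal groups, power = Φ(d·√(n/2) − z_{α/2}).
d·√(n/2) = 0.63 × √(16/2) = 0.63 × 2.828 = 1.782.
z_β = 1.782 − 2.576 = -0.794.
Power = Φ(-0.794) = 0.214.

power ≈ 0.21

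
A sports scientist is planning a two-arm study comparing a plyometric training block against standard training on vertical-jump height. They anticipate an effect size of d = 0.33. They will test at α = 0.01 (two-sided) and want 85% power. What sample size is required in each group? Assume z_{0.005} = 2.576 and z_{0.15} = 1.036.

For two independent groups with equal n: n = 2·((z_{α/2} + z_β) / d)².
z_{α/2} + z_β = 2.576 + 1.036 = 3.612.
n = 2 × (3.612 / 0.33)² = 2 × 10.945² = 2 × 119.80 = 239.6.
Round up to the next whole participant.

n = 240 per group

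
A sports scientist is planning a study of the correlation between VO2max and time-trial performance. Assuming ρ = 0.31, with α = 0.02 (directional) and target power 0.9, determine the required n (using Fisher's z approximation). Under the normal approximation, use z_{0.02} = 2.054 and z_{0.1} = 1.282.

n = 112

Fisher's z: C = ½·ln((1+r)/(1−r)) = ½·ln(1.8986) = 0.3205.
n = ((z_{α} + z_β)/C)² + 3.
(2.054 + 1.282) / 0.3205 = 3.336 / 0.3205 = 10.409.
n = 10.409² + 3 = 108.34 + 3 = 111.3.
Round up.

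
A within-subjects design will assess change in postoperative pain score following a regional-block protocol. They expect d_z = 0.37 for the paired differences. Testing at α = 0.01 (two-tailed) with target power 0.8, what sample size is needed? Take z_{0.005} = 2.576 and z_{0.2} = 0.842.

n = 86 pairs

For a paired (one-sample on differences) test: n = ((z_{α/2} + z_β) / d)².
z_{α/2} + z_β = 2.576 + 0.842 = 3.418.
n = (3.418 / 0.37)² = 9.238² = 85.34.
Round up.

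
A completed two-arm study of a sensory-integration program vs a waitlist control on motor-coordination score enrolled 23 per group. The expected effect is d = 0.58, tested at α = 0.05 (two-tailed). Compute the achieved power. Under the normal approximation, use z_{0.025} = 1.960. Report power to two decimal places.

For two equal groups, power = Φ(d·√(n/2) − z_{α/2}).
d·√(n/2) = 0.58 × √(23/2) = 0.58 × 3.391 = 1.967.
z_β = 1.967 − 1.960 = 0.007.
Power = Φ(0.007) = 0.503.

power ≈ 0.50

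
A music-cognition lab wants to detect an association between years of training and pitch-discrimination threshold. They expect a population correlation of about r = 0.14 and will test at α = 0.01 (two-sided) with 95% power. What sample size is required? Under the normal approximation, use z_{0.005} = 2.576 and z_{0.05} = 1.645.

Fisher's z: C = ½·ln((1+r)/(1−r)) = ½·ln(1.3256) = 0.1409.
n = ((z_{α/2} + z_β)/C)² + 3.
(2.576 + 1.645) / 0.1409 = 4.221 / 0.1409 = 29.957.
n = 29.957² + 3 = 897.45 + 3 = 900.4.
Round up.

n = 901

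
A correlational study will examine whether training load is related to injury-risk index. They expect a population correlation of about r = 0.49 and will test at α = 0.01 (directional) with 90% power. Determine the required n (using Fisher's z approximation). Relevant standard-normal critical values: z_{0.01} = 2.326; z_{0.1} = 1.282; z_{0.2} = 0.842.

Fisher's z: C = ½·ln((1+r)/(1−r)) = ½·ln(2.9216) = 0.5361.
n = ((z_{α} + z_β)/C)² + 3.
(2.326 + 1.282) / 0.5361 = 3.608 / 0.5361 = 6.730.
n = 6.730² + 3 = 45.29 + 3 = 48.3.
Round up.

n = 49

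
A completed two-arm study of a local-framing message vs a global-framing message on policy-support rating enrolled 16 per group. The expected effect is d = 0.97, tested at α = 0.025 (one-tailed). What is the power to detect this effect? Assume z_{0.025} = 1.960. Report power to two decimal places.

For two equal groups, power = Φ(d·√(n/2) − z_{α}).
d·√(n/2) = 0.97 × √(16/2) = 0.97 × 2.828 = 2.744.
z_β = 2.744 − 1.960 = 0.784.
Power = Φ(0.784) = 0.783.

power ≈ 0.78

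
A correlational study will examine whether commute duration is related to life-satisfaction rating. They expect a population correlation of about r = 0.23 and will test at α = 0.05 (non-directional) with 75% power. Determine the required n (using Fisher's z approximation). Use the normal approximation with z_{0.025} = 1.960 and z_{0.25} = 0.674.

n = 130

Fisher's z: C = ½·ln((1+r)/(1−r)) = ½·ln(1.5974) = 0.2342.
n = ((z_{α/2} + z_β)/C)² + 3.
(1.960 + 0.674) / 0.2342 = 2.634 / 0.2342 = 11.247.
n = 11.247² + 3 = 126.49 + 3 = 129.5.
Round up.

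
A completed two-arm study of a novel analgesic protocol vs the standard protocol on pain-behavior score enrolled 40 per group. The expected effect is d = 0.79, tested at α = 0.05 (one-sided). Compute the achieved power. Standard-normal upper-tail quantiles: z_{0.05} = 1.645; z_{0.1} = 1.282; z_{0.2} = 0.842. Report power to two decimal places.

For two equal groups, power = Φ(d·√(n/2) − z_{α}).
d·√(n/2) = 0.79 × √(40/2) = 0.79 × 4.472 = 3.533.
z_β = 3.533 − 1.645 = 1.888.
Power = Φ(1.888) = 0.970.

power ≈ 0.97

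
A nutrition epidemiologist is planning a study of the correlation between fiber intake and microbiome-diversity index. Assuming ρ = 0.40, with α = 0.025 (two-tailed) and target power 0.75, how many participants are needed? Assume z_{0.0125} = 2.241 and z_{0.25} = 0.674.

n = 51

Fisher's z: C = ½·ln((1+r)/(1−r)) = ½·ln(2.3333) = 0.4236.
n = ((z_{α/2} + z_β)/C)² + 3.
(2.241 + 0.674) / 0.4236 = 2.915 / 0.4236 = 6.881.
n = 6.881² + 3 = 47.35 + 3 = 50.4.
Round up.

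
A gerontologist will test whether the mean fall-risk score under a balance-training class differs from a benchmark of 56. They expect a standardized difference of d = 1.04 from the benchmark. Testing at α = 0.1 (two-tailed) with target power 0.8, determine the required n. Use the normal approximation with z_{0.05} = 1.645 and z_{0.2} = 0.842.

n = 6

For a one-sample test: n = ((z_{α/2} + z_β) / d)².
z_{α/2} + z_β = 1.645 + 0.842 = 2.487.
n = (2.487 / 1.04)² = 2.391² = 5.72.
Round up.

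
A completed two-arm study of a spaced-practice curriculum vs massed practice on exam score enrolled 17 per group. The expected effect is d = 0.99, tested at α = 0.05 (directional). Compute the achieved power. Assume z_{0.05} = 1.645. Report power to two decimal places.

For two equal groups, power = Φ(d·√(n/2) − z_{α}).
d·√(n/2) = 0.99 × √(17/2) = 0.99 × 2.915 = 2.886.
z_β = 2.886 − 1.645 = 1.241.
Power = Φ(1.241) = 0.893.

power ≈ 0.89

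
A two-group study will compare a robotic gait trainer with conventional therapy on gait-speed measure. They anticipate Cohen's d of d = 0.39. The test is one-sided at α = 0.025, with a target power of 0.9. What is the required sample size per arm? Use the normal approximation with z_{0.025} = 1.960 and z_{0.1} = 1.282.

n = 139 per group

For two independent groups with equal n: n = 2·((z_{α} + z_β) / d)².
z_{α} + z_β = 1.960 + 1.282 = 3.242.
n = 2 × (3.242 / 0.39)² = 2 × 8.313² = 2 × 69.10 = 138.2.
Round up to the next whole participant.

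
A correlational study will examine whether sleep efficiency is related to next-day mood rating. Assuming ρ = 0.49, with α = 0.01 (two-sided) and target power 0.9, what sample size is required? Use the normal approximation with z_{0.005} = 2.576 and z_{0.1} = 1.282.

Fisher's z: C = ½·ln((1+r)/(1−r)) = ½·ln(2.9216) = 0.5361.
n = ((z_{α/2} + z_β)/C)² + 3.
(2.576 + 1.282) / 0.5361 = 3.858 / 0.5361 = 7.196.
n = 7.196² + 3 = 51.79 + 3 = 54.8.
Round up.

n = 55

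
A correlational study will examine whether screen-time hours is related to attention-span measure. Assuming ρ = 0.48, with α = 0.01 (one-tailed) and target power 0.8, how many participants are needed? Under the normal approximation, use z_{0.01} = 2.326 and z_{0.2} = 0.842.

n = 40

Fisher's z: C = ½·ln((1+r)/(1−r)) = ½·ln(2.8462) = 0.5230.
n = ((z_{α} + z_β)/C)² + 3.
(2.326 + 0.842) / 0.5230 = 3.168 / 0.5230 = 6.057.
n = 6.057² + 3 = 36.69 + 3 = 39.7.
Round up.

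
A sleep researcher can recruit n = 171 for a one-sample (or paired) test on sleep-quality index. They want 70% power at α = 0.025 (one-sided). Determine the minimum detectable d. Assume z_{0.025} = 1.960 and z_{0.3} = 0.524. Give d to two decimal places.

For a single sample (or paired design) of n = 171: d_min = (z_{α} + z_β)/√n.
z-sum = 1.960 + 0.524 = 2.484.
d_min = 2.484 / √171 = 2.484 / 13.077 = 0.190.

d_min ≈ 0.19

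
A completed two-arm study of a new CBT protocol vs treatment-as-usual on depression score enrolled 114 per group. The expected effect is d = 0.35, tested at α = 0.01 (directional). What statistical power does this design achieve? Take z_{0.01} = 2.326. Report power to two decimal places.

power ≈ 0.62

For two equal groups, power = Φ(d·√(n/2) − z_{α}).
d·√(n/2) = 0.35 × √(114/2) = 0.35 × 7.550 = 2.642.
z_β = 2.642 − 2.326 = 0.316.
Power = Φ(0.316) = 0.624.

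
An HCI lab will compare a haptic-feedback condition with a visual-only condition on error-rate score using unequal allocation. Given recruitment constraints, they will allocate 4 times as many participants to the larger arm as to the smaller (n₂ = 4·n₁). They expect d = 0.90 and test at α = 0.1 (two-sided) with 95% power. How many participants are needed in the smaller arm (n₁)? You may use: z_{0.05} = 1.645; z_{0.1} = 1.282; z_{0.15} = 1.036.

With allocation ratio k = n₂/n₁ = 4, Var(x̄₁−x̄₂) = σ²(1/n₁ + 1/(k·n₁)) = σ²·(k+1)/(k·n₁).
So n₁ = (1 + 1/k)·((z_{α/2} + z_β)/d)² = 1.250 × (3.290/0.90)².
n₁ = 1.250 × 13.36 = 16.7.
Round up: n₁ = 17, giving n₂ = 4 × 17 = 68.

n₁ = 17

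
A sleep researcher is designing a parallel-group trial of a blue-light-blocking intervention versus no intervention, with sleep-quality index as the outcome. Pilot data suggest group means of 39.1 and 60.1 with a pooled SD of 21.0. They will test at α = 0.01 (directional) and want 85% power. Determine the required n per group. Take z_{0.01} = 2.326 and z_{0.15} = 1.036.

n = 23 per group

Cohen's d = |M₁ − M₂| / SD_pooled = |39.1 − 60.1| / 21.0 = 21.0 / 21.0 = 1.000.
For two independent groups with equal n: n = 2·((z_{α} + z_β) / d)².
z_{α} + z_β = 2.326 + 1.036 = 3.362.
n = 2 × (3.362 / 1.000)² = 2 × 3.362² = 2 × 11.30 = 22.6.
Round up to the next whole participant.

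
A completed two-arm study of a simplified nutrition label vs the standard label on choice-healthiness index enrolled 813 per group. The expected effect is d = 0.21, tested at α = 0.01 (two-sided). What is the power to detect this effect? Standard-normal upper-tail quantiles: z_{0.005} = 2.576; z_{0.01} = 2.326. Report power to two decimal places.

For two equal groups, power = Φ(d·√(n/2) − z_{α/2}).
d·√(n/2) = 0.21 × √(813/2) = 0.21 × 20.162 = 4.234.
z_β = 4.234 − 2.576 = 1.658.
Power = Φ(1.658) = 0.951.

power ≈ 0.95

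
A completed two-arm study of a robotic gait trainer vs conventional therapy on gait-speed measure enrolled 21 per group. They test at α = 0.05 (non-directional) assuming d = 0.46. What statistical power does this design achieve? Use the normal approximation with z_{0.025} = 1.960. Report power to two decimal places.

power ≈ 0.32

For two equal groups, power = Φ(d·√(n/2) − z_{α/2}).
d·√(n/2) = 0.46 × √(21/2) = 0.46 × 3.240 = 1.491.
z_β = 1.491 − 1.960 = -0.469.
Power = Φ(-0.469) = 0.319.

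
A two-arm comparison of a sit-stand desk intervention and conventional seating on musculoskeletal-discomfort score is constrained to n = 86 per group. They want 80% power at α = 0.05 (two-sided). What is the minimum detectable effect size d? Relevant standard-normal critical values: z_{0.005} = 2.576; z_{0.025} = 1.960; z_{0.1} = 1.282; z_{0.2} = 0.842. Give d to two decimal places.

d_min ≈ 0.43

For two independent groups of n = 86 each: d_min = (z_{α/2} + z_β)·√(2/n).
z-sum = 1.960 + 0.842 = 2.802.
d_min = 2.802 × √(2/86) = 2.802 × 0.1525 = 0.427.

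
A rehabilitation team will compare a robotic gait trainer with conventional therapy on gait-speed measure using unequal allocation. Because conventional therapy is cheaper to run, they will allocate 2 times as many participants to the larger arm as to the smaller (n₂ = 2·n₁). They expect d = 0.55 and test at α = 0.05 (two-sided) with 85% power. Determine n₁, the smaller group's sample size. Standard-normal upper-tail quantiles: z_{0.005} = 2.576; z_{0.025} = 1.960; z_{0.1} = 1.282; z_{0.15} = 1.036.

With allocation ratio k = n₂/n₁ = 2, Var(x̄₁−x̄₂) = σ²(1/n₁ + 1/(k·n₁)) = σ²·(k+1)/(k·n₁).
So n₁ = (1 + 1/k)·((z_{α/2} + z_β)/d)² = 1.500 × (2.996/0.55)².
n₁ = 1.500 × 29.67 = 44.5.
Round up: n₁ = 45, giving n₂ = 2 × 45 = 90.

n₁ = 45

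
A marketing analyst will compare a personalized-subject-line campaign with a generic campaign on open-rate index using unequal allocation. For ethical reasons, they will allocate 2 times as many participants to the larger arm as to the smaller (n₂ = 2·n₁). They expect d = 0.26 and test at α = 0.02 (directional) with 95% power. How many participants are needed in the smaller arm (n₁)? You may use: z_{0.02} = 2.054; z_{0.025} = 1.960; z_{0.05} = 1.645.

n₁ = 304

With allocation ratio k = n₂/n₁ = 2, Var(x̄₁−x̄₂) = σ²(1/n₁ + 1/(k·n₁)) = σ²·(k+1)/(k·n₁).
So n₁ = (1 + 1/k)·((z_{α} + z_β)/d)² = 1.500 × (3.699/0.26)².
n₁ = 1.500 × 202.41 = 303.6.
Round up: n₁ = 304, giving n₂ = 2 × 304 = 608.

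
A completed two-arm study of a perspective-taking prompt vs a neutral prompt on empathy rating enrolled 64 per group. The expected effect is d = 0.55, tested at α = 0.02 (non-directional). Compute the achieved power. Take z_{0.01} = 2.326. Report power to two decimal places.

power ≈ 0.78

For two equal groups, power = Φ(d·√(n/2) − z_{α/2}).
d·√(n/2) = 0.55 × √(64/2) = 0.55 × 5.657 = 3.111.
z_β = 3.111 − 2.326 = 0.785.
Power = Φ(0.785) = 0.784.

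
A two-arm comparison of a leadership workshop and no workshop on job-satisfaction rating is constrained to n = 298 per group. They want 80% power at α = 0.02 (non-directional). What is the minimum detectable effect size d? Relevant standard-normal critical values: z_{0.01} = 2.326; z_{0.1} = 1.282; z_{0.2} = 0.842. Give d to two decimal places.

d_min ≈ 0.26

For two independent groups of n = 298 each: d_min = (z_{α/2} + z_β)·√(2/n).
z-sum = 2.326 + 0.842 = 3.168.
d_min = 3.168 × √(2/298) = 3.168 × 0.0819 = 0.260.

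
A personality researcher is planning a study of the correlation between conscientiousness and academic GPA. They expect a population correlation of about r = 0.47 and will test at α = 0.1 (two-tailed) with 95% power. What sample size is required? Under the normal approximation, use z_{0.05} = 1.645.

Fisher's z: C = ½·ln((1+r)/(1−r)) = ½·ln(2.7736) = 0.5101.
n = ((z_{α/2} + z_β)/C)² + 3.
(1.645 + 1.645) / 0.5101 = 3.290 / 0.5101 = 6.450.
n = 6.450² + 3 = 41.60 + 3 = 44.6.
Round up.

n = 45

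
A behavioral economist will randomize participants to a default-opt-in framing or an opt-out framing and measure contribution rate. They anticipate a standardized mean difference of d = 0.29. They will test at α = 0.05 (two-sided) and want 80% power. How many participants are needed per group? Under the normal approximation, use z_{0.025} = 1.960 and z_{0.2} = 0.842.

For two independent groups with equal n: n = 2·((z_{α/2} + z_β) / d)².
z_{α/2} + z_β = 1.960 + 0.842 = 2.802.
n = 2 × (2.802 / 0.29)² = 2 × 9.662² = 2 × 93.36 = 186.7.
Round up to the next whole participant.

n = 187 per group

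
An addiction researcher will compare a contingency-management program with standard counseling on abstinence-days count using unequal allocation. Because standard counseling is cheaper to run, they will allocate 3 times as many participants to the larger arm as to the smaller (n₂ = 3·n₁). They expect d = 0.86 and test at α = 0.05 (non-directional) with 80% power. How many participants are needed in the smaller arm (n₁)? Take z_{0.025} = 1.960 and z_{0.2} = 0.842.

n₁ = 15

With allocation ratio k = n₂/n₁ = 3, Var(x̄₁−x̄₂) = σ²(1/n₁ + 1/(k·n₁)) = σ²·(k+1)/(k·n₁).
So n₁ = (1 + 1/k)·((z_{α/2} + z_β)/d)² = 1.333 × (2.802/0.86)².
n₁ = 1.333 × 10.62 = 14.2.
Round up: n₁ = 15, giving n₂ = 3 × 15 = 45.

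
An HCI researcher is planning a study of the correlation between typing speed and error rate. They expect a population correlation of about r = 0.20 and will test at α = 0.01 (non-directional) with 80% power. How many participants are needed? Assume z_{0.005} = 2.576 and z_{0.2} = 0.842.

Fisher's z: C = ½·ln((1+r)/(1−r)) = ½·ln(1.5000) = 0.2027.
n = ((z_{α/2} + z_β)/C)² + 3.
(2.576 + 0.842) / 0.2027 = 3.418 / 0.2027 = 16.862.
n = 16.862² + 3 = 284.34 + 3 = 287.3.
Round up.

n = 288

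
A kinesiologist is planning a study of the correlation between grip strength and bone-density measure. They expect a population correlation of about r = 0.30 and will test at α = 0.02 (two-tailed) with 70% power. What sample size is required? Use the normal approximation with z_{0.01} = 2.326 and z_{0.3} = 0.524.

Fisher's z: C = ½·ln((1+r)/(1−r)) = ½·ln(1.8571) = 0.3095.
n = ((z_{α/2} + z_β)/C)² + 3.
(2.326 + 0.524) / 0.3095 = 2.850 / 0.3095 = 9.208.
n = 9.208² + 3 = 84.79 + 3 = 87.8.
Round up.

n = 88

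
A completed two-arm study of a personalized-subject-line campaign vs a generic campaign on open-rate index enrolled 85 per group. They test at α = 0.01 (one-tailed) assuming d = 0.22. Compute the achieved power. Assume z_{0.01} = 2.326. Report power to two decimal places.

For two equal groups, power = Φ(d·√(n/2) − z_{α}).
d·√(n/2) = 0.22 × √(85/2) = 0.22 × 6.519 = 1.434.
z_β = 1.434 − 2.326 = -0.892.
Power = Φ(-0.892) = 0.186.

power ≈ 0.19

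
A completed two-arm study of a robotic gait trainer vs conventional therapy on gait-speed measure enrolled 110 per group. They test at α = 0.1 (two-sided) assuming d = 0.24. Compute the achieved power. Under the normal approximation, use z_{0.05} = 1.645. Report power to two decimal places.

power ≈ 0.55

For two equal groups, power = Φ(d·√(n/2) − z_{α/2}).
d·√(n/2) = 0.24 × √(110/2) = 0.24 × 7.416 = 1.780.
z_β = 1.780 − 1.645 = 0.135.
Power = Φ(0.135) = 0.554.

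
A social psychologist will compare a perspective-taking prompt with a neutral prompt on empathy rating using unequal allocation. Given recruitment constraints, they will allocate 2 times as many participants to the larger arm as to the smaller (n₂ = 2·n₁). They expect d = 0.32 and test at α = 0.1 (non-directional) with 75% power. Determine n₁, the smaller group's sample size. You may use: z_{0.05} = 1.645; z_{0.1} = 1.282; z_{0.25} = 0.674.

n₁ = 79

With allocation ratio k = n₂/n₁ = 2, Var(x̄₁−x̄₂) = σ²(1/n₁ + 1/(k·n₁)) = σ²·(k+1)/(k·n₁).
So n₁ = (1 + 1/k)·((z_{α/2} + z_β)/d)² = 1.500 × (2.319/0.32)².
n₁ = 1.500 × 52.52 = 78.8.
Round up: n₁ = 79, giving n₂ = 2 × 79 = 158.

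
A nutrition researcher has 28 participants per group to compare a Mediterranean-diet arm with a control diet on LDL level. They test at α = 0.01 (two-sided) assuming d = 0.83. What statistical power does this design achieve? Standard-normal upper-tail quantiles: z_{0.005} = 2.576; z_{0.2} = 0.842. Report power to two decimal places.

power ≈ 0.70

For two equal groups, power = Φ(d·√(n/2) − z_{α/2}).
d·√(n/2) = 0.83 × √(28/2) = 0.83 × 3.742 = 3.106.
z_β = 3.106 − 2.576 = 0.530.
Power = Φ(0.530) = 0.702.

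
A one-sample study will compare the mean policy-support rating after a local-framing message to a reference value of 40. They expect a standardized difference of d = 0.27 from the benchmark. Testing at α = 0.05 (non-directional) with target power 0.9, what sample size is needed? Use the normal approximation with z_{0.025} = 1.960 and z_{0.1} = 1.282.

n = 145

For a one-sample test: n = ((z_{α/2} + z_β) / d)².
z_{α/2} + z_β = 1.960 + 1.282 = 3.242.
n = (3.242 / 0.27)² = 12.007² = 144.18.
Round up.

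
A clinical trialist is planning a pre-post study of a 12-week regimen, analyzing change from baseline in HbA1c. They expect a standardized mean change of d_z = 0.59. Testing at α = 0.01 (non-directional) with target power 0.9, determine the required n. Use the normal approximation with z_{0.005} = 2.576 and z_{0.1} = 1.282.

For a paired (one-sample on differences) test: n = ((z_{α/2} + z_β) / d)².
z_{α/2} + z_β = 2.576 + 1.282 = 3.858.
n = (3.858 / 0.59)² = 6.539² = 42.76.
Round up.

n = 43 pairs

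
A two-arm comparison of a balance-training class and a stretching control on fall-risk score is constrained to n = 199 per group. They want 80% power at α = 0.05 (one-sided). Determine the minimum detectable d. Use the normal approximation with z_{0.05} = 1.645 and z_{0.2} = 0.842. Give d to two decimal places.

d_min ≈ 0.25

For two independent groups of n = 199 each: d_min = (z_{α} + z_β)·√(2/n).
z-sum = 1.645 + 0.842 = 2.487.
d_min = 2.487 × √(2/199) = 2.487 × 0.1003 = 0.249.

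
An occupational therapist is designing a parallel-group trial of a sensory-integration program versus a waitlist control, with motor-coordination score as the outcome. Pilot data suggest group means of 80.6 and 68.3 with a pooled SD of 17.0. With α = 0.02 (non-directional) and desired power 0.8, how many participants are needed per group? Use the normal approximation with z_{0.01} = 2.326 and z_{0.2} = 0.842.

n = 39 per group

Cohen's d = |M₁ − M₂| / SD_pooled = |80.6 − 68.3| / 17.0 = 12.3 / 17.0 = 0.724.
For two independent groups with equal n: n = 2·((z_{α/2} + z_β) / d)².
z_{α/2} + z_β = 2.326 + 0.842 = 3.168.
n = 2 × (3.168 / 0.724)² = 2 × 4.376² = 2 × 19.15 = 38.3.
Round up to the next whole participant.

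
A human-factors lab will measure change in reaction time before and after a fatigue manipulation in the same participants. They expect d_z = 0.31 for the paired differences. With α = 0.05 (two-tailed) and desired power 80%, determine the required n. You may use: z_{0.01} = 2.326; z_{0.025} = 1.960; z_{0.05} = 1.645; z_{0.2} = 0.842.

For a paired (one-sample on differences) test: n = ((z_{α/2} + z_β) / d)².
z_{α/2} + z_β = 1.960 + 0.842 = 2.802.
n = (2.802 / 0.31)² = 9.039² = 81.70.
Round up.

n = 82 pairs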